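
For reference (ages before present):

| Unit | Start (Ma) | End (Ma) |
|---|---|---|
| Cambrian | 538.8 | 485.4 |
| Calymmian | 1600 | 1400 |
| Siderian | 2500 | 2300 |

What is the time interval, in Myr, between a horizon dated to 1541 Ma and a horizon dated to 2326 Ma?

2326 − 1541 = 785 million years.

785 million years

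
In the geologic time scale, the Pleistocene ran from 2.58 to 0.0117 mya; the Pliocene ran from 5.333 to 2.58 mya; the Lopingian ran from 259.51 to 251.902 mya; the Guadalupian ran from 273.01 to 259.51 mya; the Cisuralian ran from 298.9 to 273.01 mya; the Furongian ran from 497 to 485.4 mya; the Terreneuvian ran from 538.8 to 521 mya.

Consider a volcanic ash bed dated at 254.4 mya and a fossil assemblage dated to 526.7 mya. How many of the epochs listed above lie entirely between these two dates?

The older date is 526.7 Ma and the younger is 254.4 Ma.
Epochs with start < 526.7 and end > 254.4 Ma: Furongian (497–485.4), Cisuralian (298.9–273.01), Guadalupian (273.01–259.51).
That is 3 complete epochs.

3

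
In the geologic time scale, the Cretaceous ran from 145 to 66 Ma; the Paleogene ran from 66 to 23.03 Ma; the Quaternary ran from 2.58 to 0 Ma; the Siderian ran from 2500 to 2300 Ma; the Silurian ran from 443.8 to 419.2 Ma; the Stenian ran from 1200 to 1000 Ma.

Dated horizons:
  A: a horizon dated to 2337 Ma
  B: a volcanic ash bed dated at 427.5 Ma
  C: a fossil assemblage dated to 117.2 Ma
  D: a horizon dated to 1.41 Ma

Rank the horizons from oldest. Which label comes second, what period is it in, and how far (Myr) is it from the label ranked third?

B, in the Silurian; 310.3 million years to C

Sorted oldest-first by Ma: A (2337), B (427.5), C (117.2), D (1.41).
The second oldest is B at 427.5 Ma, which lies in 443.8–419.2 Ma: the Silurian.
The third oldest is C at 117.2 Ma; separation = |427.5 − 117.2| = 310.3 Myr.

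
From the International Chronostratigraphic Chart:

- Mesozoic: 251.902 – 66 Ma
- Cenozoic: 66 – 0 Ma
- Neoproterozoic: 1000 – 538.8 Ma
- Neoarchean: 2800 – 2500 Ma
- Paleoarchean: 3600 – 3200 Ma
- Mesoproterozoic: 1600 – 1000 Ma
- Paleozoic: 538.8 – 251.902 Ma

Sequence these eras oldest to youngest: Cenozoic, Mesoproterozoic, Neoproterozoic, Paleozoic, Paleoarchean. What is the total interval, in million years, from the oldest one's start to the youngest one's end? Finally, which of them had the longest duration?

Paleoarchean, Mesoproterozoic, Neoproterozoic, Paleozoic, Cenozoic; total span 3600 Myr; longest is Mesoproterozoic

From the excerpt: Cenozoic 66–0; Mesoproterozoic 1600–1000; Neoproterozoic 1000–538.8; Paleozoic 538.8–251.902; Paleoarchean 3600–3200 (Ma).
Larger Ma is earlier, so the oldest is Paleoarchean and the youngest is Cenozoic; oldest to youngest: Paleoarchean, Mesoproterozoic, Neoproterozoic, Paleozoic, Cenozoic.
Oldest start 3600 minus youngest end 0 gives 3600 Myr overall.
Individual lengths (start − end): Mesoproterozoic 600; Neoproterozoic 461.2; Paleoarchean 400; Paleozoic 286.898; Cenozoic 66. The largest is Mesoproterozoic at 600 Myr.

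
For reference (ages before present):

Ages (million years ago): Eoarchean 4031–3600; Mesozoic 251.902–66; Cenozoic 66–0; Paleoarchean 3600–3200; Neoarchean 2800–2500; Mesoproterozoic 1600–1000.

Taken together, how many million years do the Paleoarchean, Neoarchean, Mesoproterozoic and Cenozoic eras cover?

1366 million years

Each duration: Paleoarchean = 400; Neoarchean = 300; Mesoproterozoic = 600; Cenozoic = 66.
Sum: 400 + 300 + 600 + 66 = 1366 Myr.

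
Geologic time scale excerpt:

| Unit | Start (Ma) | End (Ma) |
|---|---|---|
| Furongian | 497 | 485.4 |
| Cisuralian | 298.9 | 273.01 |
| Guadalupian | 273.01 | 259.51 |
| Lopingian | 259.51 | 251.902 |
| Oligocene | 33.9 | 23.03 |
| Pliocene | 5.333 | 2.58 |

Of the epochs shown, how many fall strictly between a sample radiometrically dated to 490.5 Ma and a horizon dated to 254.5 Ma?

2

490.5 Ma sits inside the Furongian (497–485.4) and 254.5 Ma inside the Lopingian (259.51–251.902); neither of those is wholly between the two dates.
The listed epochs lying completely between them are Cisuralian, Guadalupian — 2 in all.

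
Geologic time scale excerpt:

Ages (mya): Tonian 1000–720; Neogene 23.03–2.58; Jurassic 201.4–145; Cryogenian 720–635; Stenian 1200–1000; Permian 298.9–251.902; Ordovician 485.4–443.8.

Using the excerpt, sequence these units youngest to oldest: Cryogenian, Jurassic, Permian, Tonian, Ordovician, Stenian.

Jurassic → Permian → Ordovician → Cryogenian → Tonian → Stenian

Sorting by start age (ascending Ma, since larger Ma = older): Jurassic began 201.4, Permian began 298.9, Ordovician began 485.4, Cryogenian began 720, Tonian began 1000, Stenian began 1200.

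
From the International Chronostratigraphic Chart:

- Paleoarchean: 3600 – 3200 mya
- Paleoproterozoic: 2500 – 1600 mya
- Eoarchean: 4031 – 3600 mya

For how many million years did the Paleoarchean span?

3600 − 3200 = 400 million years.

400 million years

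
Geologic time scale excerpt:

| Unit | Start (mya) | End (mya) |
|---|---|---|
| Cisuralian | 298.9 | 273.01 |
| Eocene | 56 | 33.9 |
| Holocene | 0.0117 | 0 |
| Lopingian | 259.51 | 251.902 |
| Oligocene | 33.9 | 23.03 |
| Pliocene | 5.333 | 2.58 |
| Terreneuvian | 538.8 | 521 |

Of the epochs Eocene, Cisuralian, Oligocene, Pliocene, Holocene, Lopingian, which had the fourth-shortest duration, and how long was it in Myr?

Oligocene, 10.87 million years

Start − end for each: Eocene 56 − 33.9 = 22.1; Cisuralian 298.9 − 273.01 = 25.89; Oligocene 33.9 − 23.03 = 10.87; Pliocene 5.333 − 2.58 = 2.753; Holocene 0.0117 − 0 = 0.0117; Lopingian 259.51 − 251.902 = 7.608.
Ranking these from shortest: Holocene < Pliocene < Lopingian < Oligocene < Eocene < Cisuralian.
Position 4 in that ranking is Oligocene, which lasted 10.87 Myr.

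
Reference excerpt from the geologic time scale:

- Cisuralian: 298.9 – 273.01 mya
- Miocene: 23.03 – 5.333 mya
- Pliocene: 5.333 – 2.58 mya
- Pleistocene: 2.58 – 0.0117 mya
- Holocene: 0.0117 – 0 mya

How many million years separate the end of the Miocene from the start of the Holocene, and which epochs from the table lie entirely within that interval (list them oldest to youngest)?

End of Miocene = 5.333 Ma; start of Holocene = 0.0117 Ma.
Gap = 5.333 − 0.0117 = 5.3213 Myr.
Epochs wholly inside 5.333–0.0117 Ma: Pliocene (5.333–2.58), Pleistocene (2.58–0.0117).

5.3213 million years; Pliocene, Pleistocene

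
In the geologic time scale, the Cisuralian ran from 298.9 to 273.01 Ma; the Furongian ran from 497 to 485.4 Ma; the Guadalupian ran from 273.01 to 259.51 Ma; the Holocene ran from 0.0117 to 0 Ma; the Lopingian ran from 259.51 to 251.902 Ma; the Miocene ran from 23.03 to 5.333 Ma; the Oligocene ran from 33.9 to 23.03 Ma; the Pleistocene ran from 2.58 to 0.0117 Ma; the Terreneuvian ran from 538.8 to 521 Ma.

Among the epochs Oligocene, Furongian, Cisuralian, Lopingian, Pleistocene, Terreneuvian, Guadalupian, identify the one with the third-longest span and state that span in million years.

Guadalupian, 13.5 million years

Durations: Oligocene 10.87; Furongian 11.6; Cisuralian 25.89; Lopingian 7.608; Pleistocene 2.5683; Terreneuvian 17.8; Guadalupian 13.5 Myr.
Sorted longest-first: Cisuralian (25.89), Terreneuvian (17.8), Guadalupian (13.5), Furongian (11.6), Oligocene (10.87), Lopingian (7.608), Pleistocene (2.5683).
The third longest is Guadalupian at 13.5 Myr.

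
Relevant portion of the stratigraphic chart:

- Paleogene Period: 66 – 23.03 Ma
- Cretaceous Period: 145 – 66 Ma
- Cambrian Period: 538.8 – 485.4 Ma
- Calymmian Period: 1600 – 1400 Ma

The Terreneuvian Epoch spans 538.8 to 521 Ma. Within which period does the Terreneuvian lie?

The Terreneuvian (538.8–521 Ma) lies entirely within 538.8–485.4 Ma, the Cambrian Period.

Cambrian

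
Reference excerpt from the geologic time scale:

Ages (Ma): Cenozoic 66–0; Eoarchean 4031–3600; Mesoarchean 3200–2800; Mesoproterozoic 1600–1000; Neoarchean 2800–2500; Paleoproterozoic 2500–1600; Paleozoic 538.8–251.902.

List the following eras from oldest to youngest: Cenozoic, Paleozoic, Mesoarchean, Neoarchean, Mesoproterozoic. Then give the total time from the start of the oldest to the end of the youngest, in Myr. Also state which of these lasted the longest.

From the excerpt: Cenozoic 66–0; Paleozoic 538.8–251.902; Mesoarchean 3200–2800; Neoarchean 2800–2500; Mesoproterozoic 1600–1000 (Ma).
Larger Ma is earlier, so the oldest is Mesoarchean and the youngest is Cenozoic; oldest to youngest: Mesoarchean, Neoarchean, Mesoproterozoic, Paleozoic, Cenozoic.
Oldest start 3200 minus youngest end 0 gives 3200 Myr overall.
Individual lengths (start − end): Mesoarchean 400; Mesoproterozoic 600; Neoarchean 300; Paleozoic 286.898; Cenozoic 66. The largest is Mesoproterozoic at 600 Myr.

Mesoarchean → Neoarchean → Mesoproterozoic → Paleozoic → Cenozoic; total span 3200 Myr; longest is Mesoproterozoic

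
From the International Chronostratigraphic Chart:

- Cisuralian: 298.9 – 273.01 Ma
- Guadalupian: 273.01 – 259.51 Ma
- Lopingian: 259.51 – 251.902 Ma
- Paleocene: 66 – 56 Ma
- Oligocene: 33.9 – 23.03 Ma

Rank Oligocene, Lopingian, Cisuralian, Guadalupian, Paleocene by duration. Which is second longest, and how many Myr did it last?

Start − end for each: Oligocene 33.9 − 23.03 = 10.87; Lopingian 259.51 − 251.902 = 7.608; Cisuralian 298.9 − 273.01 = 25.89; Guadalupian 273.01 − 259.51 = 13.5; Paleocene 66 − 56 = 10.
Ranking these from longest: Cisuralian > Guadalupian > Oligocene > Paleocene > Lopingian.
Position 2 in that ranking is Guadalupian, which lasted 13.5 Myr.

Guadalupian, 13.5 million years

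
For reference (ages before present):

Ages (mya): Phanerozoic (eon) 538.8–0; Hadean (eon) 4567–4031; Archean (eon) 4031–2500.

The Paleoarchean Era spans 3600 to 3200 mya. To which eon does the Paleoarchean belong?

The Paleoarchean (3600–3200 Ma) lies entirely within 4031–2500 Ma, the Archean Eon.

Archean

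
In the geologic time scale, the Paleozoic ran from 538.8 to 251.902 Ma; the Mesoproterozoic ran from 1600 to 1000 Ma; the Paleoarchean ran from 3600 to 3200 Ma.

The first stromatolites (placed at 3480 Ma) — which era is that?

Paleoarchean

3480 Ma lies between 3600 and 3200 Ma, so it falls in the Paleoarchean.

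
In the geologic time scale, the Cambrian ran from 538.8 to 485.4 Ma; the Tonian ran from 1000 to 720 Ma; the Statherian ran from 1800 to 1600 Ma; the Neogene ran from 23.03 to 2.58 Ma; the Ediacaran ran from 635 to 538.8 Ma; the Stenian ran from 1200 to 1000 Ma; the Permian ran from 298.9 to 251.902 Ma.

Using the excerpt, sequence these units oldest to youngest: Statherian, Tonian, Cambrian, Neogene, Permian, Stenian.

Sorting by start age (descending Ma, since larger Ma = older): Statherian began 1800, Stenian began 1200, Tonian began 1000, Cambrian began 538.8, Permian began 298.9, Neogene began 23.03.

Statherian, then Stenian, then Tonian, then Cambrian, then Permian, then Neogene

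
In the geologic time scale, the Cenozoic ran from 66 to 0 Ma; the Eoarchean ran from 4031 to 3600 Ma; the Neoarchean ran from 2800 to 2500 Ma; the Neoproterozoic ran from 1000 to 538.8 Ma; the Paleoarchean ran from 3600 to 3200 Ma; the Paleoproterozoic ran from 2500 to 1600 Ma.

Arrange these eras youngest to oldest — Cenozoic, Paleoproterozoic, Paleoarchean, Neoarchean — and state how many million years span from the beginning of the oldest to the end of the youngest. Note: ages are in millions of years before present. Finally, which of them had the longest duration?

Start ages (Ma): Paleoarchean 3600, Neoarchean 2800, Paleoproterozoic 2500, Cenozoic 66.
Ordered youngest to oldest: Cenozoic, Paleoproterozoic, Neoarchean, Paleoarchean.
Span = 3600 − 0 = 3600 Myr.
Durations: Cenozoic 66, Paleoproterozoic 900, Paleoarchean 400, Neoarchean 300 → longest is Paleoproterozoic (900 Myr).

Cenozoic, Paleoproterozoic, Neoarchean, Paleoarchean; total span 3600 Myr; longest is Paleoproterozoic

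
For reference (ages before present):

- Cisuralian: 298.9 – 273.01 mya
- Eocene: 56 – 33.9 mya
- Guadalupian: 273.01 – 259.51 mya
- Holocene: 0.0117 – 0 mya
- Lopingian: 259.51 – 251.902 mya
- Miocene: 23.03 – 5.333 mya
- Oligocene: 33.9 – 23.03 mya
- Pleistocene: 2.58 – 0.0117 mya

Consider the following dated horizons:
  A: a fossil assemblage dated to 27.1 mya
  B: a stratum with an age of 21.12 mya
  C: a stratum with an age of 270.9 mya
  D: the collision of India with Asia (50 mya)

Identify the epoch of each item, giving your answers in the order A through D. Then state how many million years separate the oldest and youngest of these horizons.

Match each age against the start–end ranges in the excerpt: A = 27.1 Ma → Oligocene (33.9–23.03); B = 21.12 Ma → Miocene (23.03–5.333); C = 270.9 Ma → Guadalupian (273.01–259.51); D = 50 Ma → Eocene (56–33.9).
The largest age is 270.9 Ma and the smallest is 21.12 Ma; their difference is 249.78 Myr.

A — Oligocene; B — Miocene; C — Guadalupian; D — Eocene; span 249.78 million years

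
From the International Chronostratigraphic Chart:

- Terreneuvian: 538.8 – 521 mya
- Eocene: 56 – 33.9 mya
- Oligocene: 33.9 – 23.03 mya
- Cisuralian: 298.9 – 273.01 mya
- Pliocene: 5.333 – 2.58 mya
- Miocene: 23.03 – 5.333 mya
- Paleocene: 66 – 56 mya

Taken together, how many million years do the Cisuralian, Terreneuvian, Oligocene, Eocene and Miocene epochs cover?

Duration is start − end for each: (298.9 − 273.01) + (538.8 − 521) + (33.9 − 23.03) + (56 − 33.9) + (23.03 − 5.333).
That is 25.89 + 17.8 + 10.87 + 22.1 + 17.697, which totals 94.357 million years.

94.357 million years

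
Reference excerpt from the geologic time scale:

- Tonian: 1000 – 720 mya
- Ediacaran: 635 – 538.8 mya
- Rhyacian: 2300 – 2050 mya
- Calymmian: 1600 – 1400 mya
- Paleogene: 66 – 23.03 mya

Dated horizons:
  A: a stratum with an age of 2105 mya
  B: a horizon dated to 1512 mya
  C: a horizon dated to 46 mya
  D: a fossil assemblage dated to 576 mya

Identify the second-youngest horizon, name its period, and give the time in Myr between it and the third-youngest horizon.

D, in the Ediacaran; 936 million years to B

Smaller Ma means younger, so youngest first: C 46 < D 576 < B 1512 < A 2105.
Counting 2 along gives D (576 Ma); the excerpt puts that inside the Ediacaran, 635–538.8 Ma.
Next in line is B (1512 Ma), and 1512 − 576 = 936 Myr.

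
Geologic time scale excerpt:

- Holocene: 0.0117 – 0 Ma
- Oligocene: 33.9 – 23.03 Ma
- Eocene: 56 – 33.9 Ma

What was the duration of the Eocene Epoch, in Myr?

56 − 33.9 = 22.1 million years.

22.1 million years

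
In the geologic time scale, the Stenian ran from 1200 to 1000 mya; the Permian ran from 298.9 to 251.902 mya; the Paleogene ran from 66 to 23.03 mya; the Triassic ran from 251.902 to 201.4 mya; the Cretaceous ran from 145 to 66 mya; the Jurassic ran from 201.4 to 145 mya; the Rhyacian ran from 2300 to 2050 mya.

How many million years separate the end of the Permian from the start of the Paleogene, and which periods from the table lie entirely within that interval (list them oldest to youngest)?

185.902 million years; Triassic, Jurassic, Cretaceous

The Permian closes at 251.902 Ma and the Paleogene opens at 66 Ma, so the interval is 251.902 − 66 = 185.902 Myr.
A period fits inside if it starts at or after 251.902 Ma and ends at or before 66 Ma; oldest first that gives Triassic, Jurassic, Cretaceous.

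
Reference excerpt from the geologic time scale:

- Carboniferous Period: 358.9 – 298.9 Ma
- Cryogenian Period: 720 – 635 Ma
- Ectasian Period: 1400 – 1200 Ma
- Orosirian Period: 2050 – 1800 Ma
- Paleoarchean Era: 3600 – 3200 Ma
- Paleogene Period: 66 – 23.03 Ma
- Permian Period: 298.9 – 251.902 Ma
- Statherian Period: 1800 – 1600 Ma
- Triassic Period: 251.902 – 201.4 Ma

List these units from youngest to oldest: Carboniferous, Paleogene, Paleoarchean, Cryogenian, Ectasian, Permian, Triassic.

The oldest of these is Paleoarchean (starts 3600 Ma) and the youngest is Paleogene (ends 23.03 Ma).
In between, by decreasing start age: Ectasian (1400), Cryogenian (720), Carboniferous (358.9), Permian (298.9), Triassic (251.902).
Listing youngest first means reversing that sequence.

Paleogene, then Triassic, then Permian, then Carboniferous, then Cryogenian, then Ectasian, then Paleoarchean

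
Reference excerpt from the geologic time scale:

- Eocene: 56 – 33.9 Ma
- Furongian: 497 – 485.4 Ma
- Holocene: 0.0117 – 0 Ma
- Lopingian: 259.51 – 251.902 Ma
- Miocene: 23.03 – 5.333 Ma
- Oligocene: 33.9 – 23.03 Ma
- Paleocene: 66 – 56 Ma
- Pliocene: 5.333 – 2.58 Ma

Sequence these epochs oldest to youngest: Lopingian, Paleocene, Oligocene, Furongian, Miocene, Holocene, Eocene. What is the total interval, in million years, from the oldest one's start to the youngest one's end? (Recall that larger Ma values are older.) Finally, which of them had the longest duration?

Furongian, Lopingian, Paleocene, Eocene, Oligocene, Miocene, Holocene; total span 497 Myr; longest is Eocene

From the excerpt: Lopingian 259.51–251.902; Paleocene 66–56; Oligocene 33.9–23.03; Furongian 497–485.4; Miocene 23.03–5.333; Holocene 0.0117–0; Eocene 56–33.9 (Ma).
Larger Ma is earlier, so the oldest is Furongian and the youngest is Holocene; oldest to youngest: Furongian, Lopingian, Paleocene, Eocene, Oligocene, Miocene, Holocene.
Oldest start 497 minus youngest end 0 gives 497 Myr overall.
Individual lengths (start − end): Furongian 11.6; Oligocene 10.87; Holocene 0.0117; Paleocene 10; Eocene 22.1; Lopingian 7.608; Miocene 17.697. The largest is Eocene at 22.1 Myr.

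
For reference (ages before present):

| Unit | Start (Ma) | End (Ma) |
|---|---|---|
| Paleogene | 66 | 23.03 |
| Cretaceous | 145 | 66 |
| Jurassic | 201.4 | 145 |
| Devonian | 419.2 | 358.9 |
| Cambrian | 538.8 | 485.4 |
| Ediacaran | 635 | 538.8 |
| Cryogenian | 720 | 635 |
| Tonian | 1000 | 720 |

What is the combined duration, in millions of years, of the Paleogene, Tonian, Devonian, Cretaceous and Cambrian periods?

Each duration: Paleogene = 42.97; Tonian = 280; Devonian = 60.3; Cretaceous = 79; Cambrian = 53.4.
Sum: 42.97 + 280 + 60.3 + 79 + 53.4 = 515.67 Myr.

515.67 million years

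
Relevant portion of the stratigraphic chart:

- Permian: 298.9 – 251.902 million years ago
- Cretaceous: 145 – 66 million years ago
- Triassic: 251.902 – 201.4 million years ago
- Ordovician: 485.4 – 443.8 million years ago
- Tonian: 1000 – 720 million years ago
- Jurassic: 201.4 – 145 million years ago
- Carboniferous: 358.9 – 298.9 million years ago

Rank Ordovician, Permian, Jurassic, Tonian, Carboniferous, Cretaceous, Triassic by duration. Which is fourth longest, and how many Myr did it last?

Start − end for each: Ordovician 485.4 − 443.8 = 41.6; Permian 298.9 − 251.902 = 46.998; Jurassic 201.4 − 145 = 56.4; Tonian 1000 − 720 = 280; Carboniferous 358.9 − 298.9 = 60; Cretaceous 145 − 66 = 79; Triassic 251.902 − 201.4 = 50.502.
Ranking these from longest: Tonian > Cretaceous > Carboniferous > Jurassic > Triassic > Permian > Ordovician.
Position 4 in that ranking is Jurassic, which lasted 56.4 Myr.

Jurassic, 56.4 million years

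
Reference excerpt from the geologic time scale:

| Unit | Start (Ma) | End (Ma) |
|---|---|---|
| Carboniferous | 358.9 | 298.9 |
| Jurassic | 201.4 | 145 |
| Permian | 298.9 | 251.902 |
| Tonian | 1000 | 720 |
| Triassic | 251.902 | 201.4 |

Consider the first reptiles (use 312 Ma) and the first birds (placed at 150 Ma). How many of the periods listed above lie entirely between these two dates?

2

The older date is 312 Ma and the younger is 150 Ma.
Periods with start < 312 and end > 150 Ma: Permian (298.9–251.902), Triassic (251.902–201.4).
That is 2 complete periods.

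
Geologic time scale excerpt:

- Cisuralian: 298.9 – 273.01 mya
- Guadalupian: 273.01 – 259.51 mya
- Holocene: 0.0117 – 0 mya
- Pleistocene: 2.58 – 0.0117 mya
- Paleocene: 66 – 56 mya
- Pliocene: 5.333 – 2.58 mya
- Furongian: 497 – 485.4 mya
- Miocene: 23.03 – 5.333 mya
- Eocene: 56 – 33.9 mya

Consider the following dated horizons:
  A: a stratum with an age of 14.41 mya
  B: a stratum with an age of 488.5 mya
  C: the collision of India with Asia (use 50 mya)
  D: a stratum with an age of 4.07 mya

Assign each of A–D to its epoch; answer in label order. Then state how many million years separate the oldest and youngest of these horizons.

Match each age against the start–end ranges in the excerpt: A = 14.41 Ma → Miocene (23.03–5.333); B = 488.5 Ma → Furongian (497–485.4); C = 50 Ma → Eocene (56–33.9); D = 4.07 Ma → Pliocene (5.333–2.58).
The largest age is 488.5 Ma and the smallest is 4.07 Ma; their difference is 484.43 Myr.

A — Miocene; B — Furongian; C — Eocene; D — Pliocene; span 484.43 million years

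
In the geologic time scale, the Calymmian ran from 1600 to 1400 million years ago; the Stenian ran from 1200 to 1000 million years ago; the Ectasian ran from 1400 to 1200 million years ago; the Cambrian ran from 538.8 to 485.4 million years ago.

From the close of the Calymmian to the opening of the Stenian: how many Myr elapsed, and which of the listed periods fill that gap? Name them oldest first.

200 million years; Ectasian

End of Calymmian = 1400 Ma; start of Stenian = 1200 Ma.
Gap = 1400 − 1200 = 200 Myr.
Periods wholly inside 1400–1200 Ma: Ectasian (1400–1200).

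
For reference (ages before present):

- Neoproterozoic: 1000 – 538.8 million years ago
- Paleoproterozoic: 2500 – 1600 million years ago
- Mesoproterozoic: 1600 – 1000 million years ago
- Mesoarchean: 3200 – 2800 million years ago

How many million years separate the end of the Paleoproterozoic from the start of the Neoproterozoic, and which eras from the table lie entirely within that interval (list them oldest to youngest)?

The Paleoproterozoic closes at 1600 Ma and the Neoproterozoic opens at 1000 Ma, so the interval is 1600 − 1000 = 600 Myr.
An era fits inside if it starts at or after 1600 Ma and ends at or before 1000 Ma; oldest first that gives Mesoproterozoic.

600 million years; Mesoproterozoic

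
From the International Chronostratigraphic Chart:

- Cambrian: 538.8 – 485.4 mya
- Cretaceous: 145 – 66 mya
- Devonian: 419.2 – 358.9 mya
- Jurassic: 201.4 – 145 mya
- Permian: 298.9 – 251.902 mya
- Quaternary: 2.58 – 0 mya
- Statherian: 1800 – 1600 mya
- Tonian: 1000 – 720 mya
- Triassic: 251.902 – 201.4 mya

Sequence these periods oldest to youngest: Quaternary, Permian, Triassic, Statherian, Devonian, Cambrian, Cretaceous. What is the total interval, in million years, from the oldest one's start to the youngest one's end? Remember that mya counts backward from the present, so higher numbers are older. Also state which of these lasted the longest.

Start ages (Ma): Statherian 1800, Cambrian 538.8, Devonian 419.2, Permian 298.9, Triassic 251.902, Cretaceous 145, Quaternary 2.58.
Ordered oldest to youngest: Statherian, Cambrian, Devonian, Permian, Triassic, Cretaceous, Quaternary.
Span = 1800 − 0 = 1800 Myr.
Durations: Triassic 50.502, Devonian 60.3, Cretaceous 79, Cambrian 53.4, Permian 46.998, Statherian 200, Quaternary 2.58 → longest is Statherian (200 Myr).

Statherian, Cambrian, Devonian, Permian, Triassic, Cretaceous, Quaternary; total span 1800 Myr; longest is Statherian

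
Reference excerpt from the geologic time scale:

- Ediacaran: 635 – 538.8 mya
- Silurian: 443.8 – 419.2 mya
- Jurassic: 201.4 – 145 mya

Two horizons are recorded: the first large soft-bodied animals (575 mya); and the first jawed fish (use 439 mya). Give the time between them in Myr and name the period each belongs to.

136 million years apart; the first in the Ediacaran, the second in the Silurian

Elapsed time: 575 − 439 = 136 Myr.
575 Ma lies within 635–538.8 Ma: Ediacaran.
439 Ma lies within 443.8–419.2 Ma: Silurian.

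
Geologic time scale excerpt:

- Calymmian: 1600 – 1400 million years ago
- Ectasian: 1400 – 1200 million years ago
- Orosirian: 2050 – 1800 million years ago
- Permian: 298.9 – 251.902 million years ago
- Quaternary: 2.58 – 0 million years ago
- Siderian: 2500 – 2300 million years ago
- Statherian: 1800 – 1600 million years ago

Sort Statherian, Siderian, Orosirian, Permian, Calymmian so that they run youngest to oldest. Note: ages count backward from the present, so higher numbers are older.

Sorting by start age (ascending Ma, since larger Ma = older): Permian start 298.9, Calymmian start 1600, Statherian start 1800, Orosirian start 2050, Siderian start 2500.

Permian, Calymmian, Statherian, Orosirian, Siderian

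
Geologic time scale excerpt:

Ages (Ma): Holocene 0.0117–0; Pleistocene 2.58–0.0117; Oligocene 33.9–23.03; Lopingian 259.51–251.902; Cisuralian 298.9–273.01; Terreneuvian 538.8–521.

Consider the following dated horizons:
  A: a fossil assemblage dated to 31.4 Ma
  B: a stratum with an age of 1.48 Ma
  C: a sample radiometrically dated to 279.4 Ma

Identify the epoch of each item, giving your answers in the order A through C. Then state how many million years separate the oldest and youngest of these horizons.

A — Oligocene; B — Pleistocene; C — Cisuralian; span 277.92 million years

Match each age against the start–end ranges in the excerpt: A = 31.4 Ma → Oligocene (33.9–23.03); B = 1.48 Ma → Pleistocene (2.58–0.0117); C = 279.4 Ma → Cisuralian (298.9–273.01).
The largest age is 279.4 Ma and the smallest is 1.48 Ma; their difference is 277.92 Myr.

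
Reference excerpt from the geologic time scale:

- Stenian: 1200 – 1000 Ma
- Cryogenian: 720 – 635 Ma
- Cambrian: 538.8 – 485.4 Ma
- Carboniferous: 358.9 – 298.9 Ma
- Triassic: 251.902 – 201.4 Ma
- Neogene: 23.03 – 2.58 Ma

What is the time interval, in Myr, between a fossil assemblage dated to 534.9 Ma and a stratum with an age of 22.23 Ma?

534.9 − 22.23 = 512.67 million years.

512.67 million years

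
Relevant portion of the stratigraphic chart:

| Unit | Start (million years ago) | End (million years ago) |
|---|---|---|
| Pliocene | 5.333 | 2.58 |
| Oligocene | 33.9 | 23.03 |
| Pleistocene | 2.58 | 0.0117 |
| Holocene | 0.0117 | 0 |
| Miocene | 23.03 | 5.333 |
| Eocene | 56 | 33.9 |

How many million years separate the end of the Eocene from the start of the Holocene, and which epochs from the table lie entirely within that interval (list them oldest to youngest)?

End of Eocene = 33.9 Ma; start of Holocene = 0.0117 Ma.
Gap = 33.9 − 0.0117 = 33.8883 Myr.
Epochs wholly inside 33.9–0.0117 Ma: Oligocene (33.9–23.03), Miocene (23.03–5.333), Pliocene (5.333–2.58), Pleistocene (2.58–0.0117).

33.8883 million years; Oligocene, Miocene, Pliocene, Pleistocene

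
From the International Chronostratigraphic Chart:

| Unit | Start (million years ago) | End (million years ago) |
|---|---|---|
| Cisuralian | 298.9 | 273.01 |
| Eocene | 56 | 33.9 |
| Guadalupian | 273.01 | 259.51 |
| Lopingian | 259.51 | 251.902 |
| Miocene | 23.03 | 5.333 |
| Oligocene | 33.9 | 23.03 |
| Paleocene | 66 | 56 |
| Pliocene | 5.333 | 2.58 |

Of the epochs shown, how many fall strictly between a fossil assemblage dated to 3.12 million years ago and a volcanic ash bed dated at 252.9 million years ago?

4

The older date is 252.9 Ma and the younger is 3.12 Ma.
Epochs with start < 252.9 and end > 3.12 Ma: Paleocene (66–56), Eocene (56–33.9), Oligocene (33.9–23.03), Miocene (23.03–5.333).
That is 4 complete epochs.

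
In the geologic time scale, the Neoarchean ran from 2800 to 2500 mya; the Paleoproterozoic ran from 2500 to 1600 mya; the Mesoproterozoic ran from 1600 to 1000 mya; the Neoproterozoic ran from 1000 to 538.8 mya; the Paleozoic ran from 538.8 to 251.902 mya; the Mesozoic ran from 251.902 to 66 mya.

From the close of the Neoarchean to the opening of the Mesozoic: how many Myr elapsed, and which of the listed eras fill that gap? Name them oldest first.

2248.098 million years; Paleoproterozoic, Mesoproterozoic, Neoproterozoic, Paleozoic

End of Neoarchean = 2500 Ma; start of Mesozoic = 251.902 Ma.
Gap = 2500 − 251.902 = 2248.098 Myr.
Eras wholly inside 2500–251.902 Ma: Paleoproterozoic (2500–1600), Mesoproterozoic (1600–1000), Neoproterozoic (1000–538.8), Paleozoic (538.8–251.902).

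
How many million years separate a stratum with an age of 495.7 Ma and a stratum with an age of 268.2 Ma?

227.5 million years

495.7 − 268.2 = 227.5 million years.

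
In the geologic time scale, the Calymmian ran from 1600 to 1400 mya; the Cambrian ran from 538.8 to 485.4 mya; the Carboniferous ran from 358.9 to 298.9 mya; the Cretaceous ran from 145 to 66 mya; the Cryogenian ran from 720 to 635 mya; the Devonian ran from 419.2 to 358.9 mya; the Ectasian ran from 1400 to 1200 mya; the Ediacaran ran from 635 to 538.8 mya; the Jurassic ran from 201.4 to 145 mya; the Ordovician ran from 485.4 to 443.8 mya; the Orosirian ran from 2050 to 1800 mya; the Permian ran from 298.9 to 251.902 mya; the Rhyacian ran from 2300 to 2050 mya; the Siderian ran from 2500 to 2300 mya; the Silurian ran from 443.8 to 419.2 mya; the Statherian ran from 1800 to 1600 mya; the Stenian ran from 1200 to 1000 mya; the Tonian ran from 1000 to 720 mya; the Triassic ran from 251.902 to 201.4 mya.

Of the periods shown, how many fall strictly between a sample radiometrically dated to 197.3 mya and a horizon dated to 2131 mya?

The older date is 2131 Ma and the younger is 197.3 Ma.
Periods with start < 2131 and end > 197.3 Ma: Orosirian (2050–1800), Statherian (1800–1600), Calymmian (1600–1400), Ectasian (1400–1200), Stenian (1200–1000), Tonian (1000–720), Cryogenian (720–635), Ediacaran (635–538.8), Cambrian (538.8–485.4), Ordovician (485.4–443.8), Silurian (443.8–419.2), Devonian (419.2–358.9), Carboniferous (358.9–298.9), Permian (298.9–251.902), Triassic (251.902–201.4).
That is 15 complete periods.

15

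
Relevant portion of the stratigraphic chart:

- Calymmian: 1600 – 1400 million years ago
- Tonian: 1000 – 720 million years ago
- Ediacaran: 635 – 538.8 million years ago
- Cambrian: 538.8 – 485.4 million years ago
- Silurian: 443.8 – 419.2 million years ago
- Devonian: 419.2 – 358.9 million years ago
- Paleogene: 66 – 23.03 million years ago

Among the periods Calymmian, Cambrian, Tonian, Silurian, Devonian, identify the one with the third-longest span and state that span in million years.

Start − end for each: Calymmian 1600 − 1400 = 200; Cambrian 538.8 − 485.4 = 53.4; Tonian 1000 − 720 = 280; Silurian 443.8 − 419.2 = 24.6; Devonian 419.2 − 358.9 = 60.3.
Ranking these from longest: Tonian > Calymmian > Devonian > Cambrian > Silurian.
Position 3 in that ranking is Devonian, which lasted 60.3 Myr.

Devonian, 60.3 million years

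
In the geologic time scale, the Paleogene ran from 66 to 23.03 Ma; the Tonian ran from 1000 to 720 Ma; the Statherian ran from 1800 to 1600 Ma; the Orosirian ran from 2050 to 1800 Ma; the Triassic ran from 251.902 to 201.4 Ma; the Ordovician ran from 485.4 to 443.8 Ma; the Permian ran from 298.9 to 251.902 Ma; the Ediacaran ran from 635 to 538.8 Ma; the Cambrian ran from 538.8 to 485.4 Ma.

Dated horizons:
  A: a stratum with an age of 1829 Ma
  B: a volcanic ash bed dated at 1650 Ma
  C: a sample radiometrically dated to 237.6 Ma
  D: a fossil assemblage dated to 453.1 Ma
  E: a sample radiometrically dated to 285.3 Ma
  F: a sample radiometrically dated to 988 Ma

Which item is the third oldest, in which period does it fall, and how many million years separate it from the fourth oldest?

F, in the Tonian; 534.9 million years to D

Larger Ma means older, so oldest first: A 1829 > B 1650 > F 988 > D 453.1 > E 285.3 > C 237.6.
Counting 3 along gives F (988 Ma); the excerpt puts that inside the Tonian, 1000–720 Ma.
Next in line is D (453.1 Ma), and 988 − 453.1 = 534.9 Myr.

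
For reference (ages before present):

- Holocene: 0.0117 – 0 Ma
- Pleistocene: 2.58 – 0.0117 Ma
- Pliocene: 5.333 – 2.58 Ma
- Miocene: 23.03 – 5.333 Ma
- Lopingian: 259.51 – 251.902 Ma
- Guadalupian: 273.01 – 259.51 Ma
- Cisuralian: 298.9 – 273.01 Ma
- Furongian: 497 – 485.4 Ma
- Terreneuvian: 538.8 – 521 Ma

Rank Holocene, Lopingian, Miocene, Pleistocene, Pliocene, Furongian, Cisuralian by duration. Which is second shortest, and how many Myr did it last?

Pleistocene, 2.5683 million years

Start − end for each: Holocene 0.0117 − 0 = 0.0117; Lopingian 259.51 − 251.902 = 7.608; Miocene 23.03 − 5.333 = 17.697; Pleistocene 2.58 − 0.0117 = 2.5683; Pliocene 5.333 − 2.58 = 2.753; Furongian 497 − 485.4 = 11.6; Cisuralian 298.9 − 273.01 = 25.89.
Ranking these from shortest: Holocene < Pleistocene < Pliocene < Lopingian < Furongian < Miocene < Cisuralian.
Position 2 in that ranking is Pleistocene, which lasted 2.5683 Myr.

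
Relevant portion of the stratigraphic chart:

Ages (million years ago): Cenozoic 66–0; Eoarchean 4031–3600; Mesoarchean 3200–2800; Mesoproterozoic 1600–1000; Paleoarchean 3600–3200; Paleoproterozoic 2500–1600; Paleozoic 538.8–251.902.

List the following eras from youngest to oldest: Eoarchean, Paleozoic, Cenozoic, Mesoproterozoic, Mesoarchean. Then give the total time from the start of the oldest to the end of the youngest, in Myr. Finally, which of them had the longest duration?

Cenozoic → Paleozoic → Mesoproterozoic → Mesoarchean → Eoarchean; total span 4031 Myr; longest is Mesoproterozoic

From the excerpt: Eoarchean 4031–3600; Paleozoic 538.8–251.902; Cenozoic 66–0; Mesoproterozoic 1600–1000; Mesoarchean 3200–2800 (Ma).
Larger Ma is earlier, so the oldest is Eoarchean and the youngest is Cenozoic; youngest to oldest: Cenozoic, Paleozoic, Mesoproterozoic, Mesoarchean, Eoarchean.
Oldest start 4031 minus youngest end 0 gives 4031 Myr overall.
Individual lengths (start − end): Mesoproterozoic 600; Mesoarchean 400; Paleozoic 286.898; Cenozoic 66; Eoarchean 431. The largest is Mesoproterozoic at 600 Myr.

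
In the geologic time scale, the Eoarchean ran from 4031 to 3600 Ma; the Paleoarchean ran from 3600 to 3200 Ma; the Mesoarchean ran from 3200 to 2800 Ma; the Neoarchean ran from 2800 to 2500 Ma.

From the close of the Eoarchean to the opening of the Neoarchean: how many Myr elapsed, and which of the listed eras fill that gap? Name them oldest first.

End of Eoarchean = 3600 Ma; start of Neoarchean = 2800 Ma.
Gap = 3600 − 2800 = 800 Myr.
Eras wholly inside 3600–2800 Ma: Paleoarchean (3600–3200), Mesoarchean (3200–2800).

800 million years; Paleoarchean, Mesoarchean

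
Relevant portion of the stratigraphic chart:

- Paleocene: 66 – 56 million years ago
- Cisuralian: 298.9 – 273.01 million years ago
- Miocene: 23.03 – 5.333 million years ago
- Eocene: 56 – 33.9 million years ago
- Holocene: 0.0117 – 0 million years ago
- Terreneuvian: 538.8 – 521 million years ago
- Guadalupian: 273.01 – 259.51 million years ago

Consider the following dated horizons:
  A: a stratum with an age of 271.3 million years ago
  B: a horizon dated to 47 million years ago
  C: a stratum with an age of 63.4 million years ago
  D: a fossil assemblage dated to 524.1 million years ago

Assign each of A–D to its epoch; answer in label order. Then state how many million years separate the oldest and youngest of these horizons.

A: 271.3 Ma lies in 273.01–259.51 Ma, so Guadalupian.
B: 47 Ma lies in 56–33.9 Ma, so Eocene.
C: 63.4 Ma lies in 66–56 Ma, so Paleocene.
D: 524.1 Ma lies in 538.8–521 Ma, so Terreneuvian.
Oldest = 524.1 Ma, youngest = 47 Ma → span 477.1 Myr.

A — Guadalupian; B — Eocene; C — Paleocene; D — Terreneuvian; span 477.1 million years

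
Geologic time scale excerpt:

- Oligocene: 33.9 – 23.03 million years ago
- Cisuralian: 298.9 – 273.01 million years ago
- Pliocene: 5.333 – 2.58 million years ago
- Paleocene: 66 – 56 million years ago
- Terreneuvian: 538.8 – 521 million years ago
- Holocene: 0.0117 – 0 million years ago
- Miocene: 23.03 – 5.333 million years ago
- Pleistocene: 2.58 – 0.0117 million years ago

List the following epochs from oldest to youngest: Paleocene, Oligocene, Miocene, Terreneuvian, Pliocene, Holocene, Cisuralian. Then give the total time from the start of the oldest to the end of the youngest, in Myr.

Terreneuvian → Cisuralian → Paleocene → Oligocene → Miocene → Pliocene → Holocene; total span 538.8 Myr

From the excerpt: Paleocene 66–56; Oligocene 33.9–23.03; Miocene 23.03–5.333; Terreneuvian 538.8–521; Pliocene 5.333–2.58; Holocene 0.0117–0; Cisuralian 298.9–273.01 (Ma).
Larger Ma is earlier, so the oldest is Terreneuvian and the youngest is Holocene; oldest to youngest: Terreneuvian, Cisuralian, Paleocene, Oligocene, Miocene, Pliocene, Holocene.
Oldest start 538.8 minus youngest end 0 gives 538.8 Myr overall.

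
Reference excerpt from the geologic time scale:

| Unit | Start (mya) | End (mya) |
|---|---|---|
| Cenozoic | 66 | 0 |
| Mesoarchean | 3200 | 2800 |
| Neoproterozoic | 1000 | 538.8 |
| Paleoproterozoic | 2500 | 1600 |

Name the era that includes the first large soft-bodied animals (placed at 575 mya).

575 Ma lies between 1000 and 538.8 Ma, so it falls in the Neoproterozoic.

Neoproterozoic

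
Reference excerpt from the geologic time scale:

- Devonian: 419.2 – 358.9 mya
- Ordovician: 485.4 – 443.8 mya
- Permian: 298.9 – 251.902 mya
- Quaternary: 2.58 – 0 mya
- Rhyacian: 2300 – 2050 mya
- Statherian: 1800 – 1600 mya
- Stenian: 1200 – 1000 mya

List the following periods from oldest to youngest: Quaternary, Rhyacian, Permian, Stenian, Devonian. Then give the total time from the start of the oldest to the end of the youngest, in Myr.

Start ages (Ma): Rhyacian 2300, Stenian 1200, Devonian 419.2, Permian 298.9, Quaternary 2.58.
Ordered oldest to youngest: Rhyacian, Stenian, Devonian, Permian, Quaternary.
Span = 2300 − 0 = 2300 Myr.

Rhyacian, Stenian, Devonian, Permian, Quaternary; total span 2300 Myr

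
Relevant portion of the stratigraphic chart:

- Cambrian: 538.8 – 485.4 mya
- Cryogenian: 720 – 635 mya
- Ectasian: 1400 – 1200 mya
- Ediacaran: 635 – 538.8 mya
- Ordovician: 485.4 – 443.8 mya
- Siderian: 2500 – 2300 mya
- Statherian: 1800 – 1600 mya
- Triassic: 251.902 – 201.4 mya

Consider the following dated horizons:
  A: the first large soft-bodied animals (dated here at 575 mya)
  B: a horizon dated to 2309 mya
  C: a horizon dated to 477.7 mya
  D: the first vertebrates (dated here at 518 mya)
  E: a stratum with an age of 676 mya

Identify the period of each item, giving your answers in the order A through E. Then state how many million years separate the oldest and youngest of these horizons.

A — Ediacaran; B — Siderian; C — Ordovician; D — Cambrian; E — Cryogenian; span 1831.3 million years

Match each age against the start–end ranges in the excerpt: A = 575 Ma → Ediacaran (635–538.8); B = 2309 Ma → Siderian (2500–2300); C = 477.7 Ma → Ordovician (485.4–443.8); D = 518 Ma → Cambrian (538.8–485.4); E = 676 Ma → Cryogenian (720–635).
The largest age is 2309 Ma and the smallest is 477.7 Ma; their difference is 1831.3 Myr.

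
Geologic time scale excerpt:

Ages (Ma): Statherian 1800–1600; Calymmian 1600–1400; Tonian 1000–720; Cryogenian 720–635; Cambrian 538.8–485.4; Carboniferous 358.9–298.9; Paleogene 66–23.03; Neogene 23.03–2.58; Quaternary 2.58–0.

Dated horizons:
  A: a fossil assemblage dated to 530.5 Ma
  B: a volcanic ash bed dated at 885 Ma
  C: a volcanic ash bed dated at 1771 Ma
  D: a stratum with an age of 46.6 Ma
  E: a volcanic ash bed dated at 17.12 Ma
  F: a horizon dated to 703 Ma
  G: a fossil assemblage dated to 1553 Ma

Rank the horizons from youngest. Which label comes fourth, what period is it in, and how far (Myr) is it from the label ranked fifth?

Smaller Ma means younger, so youngest first: E 17.12 < D 46.6 < A 530.5 < F 703 < B 885 < G 1553 < C 1771.
Counting 4 along gives F (703 Ma); the excerpt puts that inside the Cryogenian, 720–635 Ma.
Next in line is B (885 Ma), and 885 − 703 = 182 Myr.

F, in the Cryogenian; 182 million years to B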